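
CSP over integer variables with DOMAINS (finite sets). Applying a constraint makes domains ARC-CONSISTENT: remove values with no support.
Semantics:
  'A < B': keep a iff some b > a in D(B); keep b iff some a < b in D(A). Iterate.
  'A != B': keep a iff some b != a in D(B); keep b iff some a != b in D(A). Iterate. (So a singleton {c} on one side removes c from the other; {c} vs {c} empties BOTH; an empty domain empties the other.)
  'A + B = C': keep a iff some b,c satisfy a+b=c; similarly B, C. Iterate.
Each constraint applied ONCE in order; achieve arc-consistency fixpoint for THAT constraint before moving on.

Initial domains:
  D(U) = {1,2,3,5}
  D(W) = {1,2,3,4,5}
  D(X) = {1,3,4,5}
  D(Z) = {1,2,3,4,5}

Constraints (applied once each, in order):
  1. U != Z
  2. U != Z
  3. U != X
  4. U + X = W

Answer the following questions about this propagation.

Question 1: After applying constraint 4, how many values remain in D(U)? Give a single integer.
Constraint 1 (U != Z) on D(U)={1,2,3,5} D(Z)={1,2,3,4,5}: no change
Constraint 2 (U != Z) on D(U)={1,2,3,5} D(Z)={1,2,3,4,5}: no change
Constraint 3 (U != X) on D(U)={1,2,3,5} D(X)={1,3,4,5}: no change
Constraint 4 (U + X = W) on D(U)={1,2,3,5} D(X)={1,3,4,5} D(W)={1,2,3,4,5}: U {1,2,3,5}->{1,2,3}; X {1,3,4,5}->{1,3,4}; W {1,2,3,4,5}->{2,3,4,5}
So after constraint 4: D(U)={1,2,3}, size = 3

Answer: 3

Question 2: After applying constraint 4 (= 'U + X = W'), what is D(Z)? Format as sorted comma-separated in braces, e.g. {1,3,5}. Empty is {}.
Constraint 1 (U != Z) on D(U)={1,2,3,5} D(Z)={1,2,3,4,5}: no change
Constraint 2 (U != Z) on D(U)={1,2,3,5} D(Z)={1,2,3,4,5}: no change
Constraint 3 (U != X) on D(U)={1,2,3,5} D(X)={1,3,4,5}: no change
Constraint 4 (U + X = W) on D(U)={1,2,3,5} D(X)={1,3,4,5} D(W)={1,2,3,4,5}: U {1,2,3,5}->{1,2,3}; X {1,3,4,5}->{1,3,4}; W {1,2,3,4,5}->{2,3,4,5}
So after constraint 4: D(Z) = {1,2,3,4,5}

Answer: {1,2,3,4,5}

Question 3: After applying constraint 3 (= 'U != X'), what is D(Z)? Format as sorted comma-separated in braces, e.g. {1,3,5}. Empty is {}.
Constraint 1 (U != Z) on D(U)={1,2,3,5} D(Z)={1,2,3,4,5}: no change
Constraint 2 (U != Z) on D(U)={1,2,3,5} D(Z)={1,2,3,4,5}: no change
Constraint 3 (U != X) on D(U)={1,2,3,5} D(X)={1,3,4,5}: no change
So after constraint 3: D(Z) = {1,2,3,4,5}

Answer: {1,2,3,4,5}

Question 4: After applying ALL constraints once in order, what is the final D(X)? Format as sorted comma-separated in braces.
Constraint 1 (U != Z) on D(U)={1,2,3,5} D(Z)={1,2,3,4,5}: no change
Constraint 2 (U != Z) on D(U)={1,2,3,5} D(Z)={1,2,3,4,5}: no change
Constraint 3 (U != X) on D(U)={1,2,3,5} D(X)={1,3,4,5}: no change
Constraint 4 (U + X = W) on D(U)={1,2,3,5} D(X)={1,3,4,5} D(W)={1,2,3,4,5}: U {1,2,3,5}->{1,2,3}; X {1,3,4,5}->{1,3,4}; W {1,2,3,4,5}->{2,3,4,5}
So after all 4 constraints: D(X) = {1,3,4}

Answer: {1,3,4}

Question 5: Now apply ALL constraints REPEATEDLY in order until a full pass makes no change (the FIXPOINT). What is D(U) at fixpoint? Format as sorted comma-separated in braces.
Answer: {1,2,3}

Derivation:
pass 0 (initial): D(U)={1,2,3,5}
pass 1: U {1,2,3,5}->{1,2,3}; W {1,2,3,4,5}->{2,3,4,5}; X {1,3,4,5}->{1,3,4}
pass 2: no change
Fixpoint after 2 passes: D(U) = {1,2,3}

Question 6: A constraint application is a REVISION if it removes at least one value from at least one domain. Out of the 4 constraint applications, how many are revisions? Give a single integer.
Answer: 1

Derivation:
Constraint 1 (U != Z) on D(U)={1,2,3,5} D(Z)={1,2,3,4,5}: no change => not a revision
Constraint 2 (U != Z) on D(U)={1,2,3,5} D(Z)={1,2,3,4,5}: no change => not a revision
Constraint 3 (U != X) on D(U)={1,2,3,5} D(X)={1,3,4,5}: no change => not a revision
Constraint 4 (U + X = W) on D(U)={1,2,3,5} D(X)={1,3,4,5} D(W)={1,2,3,4,5}: U {1,2,3,5}->{1,2,3}; X {1,3,4,5}->{1,3,4}; W {1,2,3,4,5}->{2,3,4,5} => REVISION
Total revisions = 1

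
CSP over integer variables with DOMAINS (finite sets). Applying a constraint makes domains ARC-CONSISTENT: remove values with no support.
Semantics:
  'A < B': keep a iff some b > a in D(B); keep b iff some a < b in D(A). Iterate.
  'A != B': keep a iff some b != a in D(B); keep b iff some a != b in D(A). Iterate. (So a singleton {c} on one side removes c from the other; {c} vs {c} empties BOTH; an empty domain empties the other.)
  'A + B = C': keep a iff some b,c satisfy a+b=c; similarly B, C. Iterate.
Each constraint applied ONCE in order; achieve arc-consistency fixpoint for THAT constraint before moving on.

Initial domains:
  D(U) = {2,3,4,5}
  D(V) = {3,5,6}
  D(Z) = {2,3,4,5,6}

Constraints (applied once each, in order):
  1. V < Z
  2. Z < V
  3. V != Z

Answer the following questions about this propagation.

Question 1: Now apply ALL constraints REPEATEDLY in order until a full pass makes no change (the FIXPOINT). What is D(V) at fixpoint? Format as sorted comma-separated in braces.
Answer: {}

Derivation:
pass 0 (initial): D(V)={3,5,6}
pass 1: V {3,5,6}->{5}; Z {2,3,4,5,6}->{4}
pass 2: V {5}->{}; Z {4}->{}
pass 3: no change
Fixpoint after 3 passes: D(V) = {}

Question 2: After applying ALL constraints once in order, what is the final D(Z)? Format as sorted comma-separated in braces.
Constraint 1 (V < Z) on D(V)={3,5,6} D(Z)={2,3,4,5,6}: V {3,5,6}->{3,5}; Z {2,3,4,5,6}->{4,5,6}
Constraint 2 (Z < V) on D(Z)={4,5,6} D(V)={3,5}: Z {4,5,6}->{4}; V {3,5}->{5}
Constraint 3 (V != Z) on D(V)={5} D(Z)={4}: no change
So after all 3 constraints: D(Z) = {4}

Answer: {4}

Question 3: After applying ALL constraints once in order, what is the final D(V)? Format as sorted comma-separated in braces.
Answer: {5}

Derivation:
Constraint 1 (V < Z) on D(V)={3,5,6} D(Z)={2,3,4,5,6}: V {3,5,6}->{3,5}; Z {2,3,4,5,6}->{4,5,6}
Constraint 2 (Z < V) on D(Z)={4,5,6} D(V)={3,5}: Z {4,5,6}->{4}; V {3,5}->{5}
Constraint 3 (V != Z) on D(V)={5} D(Z)={4}: no change
So after all 3 constraints: D(V) = {5}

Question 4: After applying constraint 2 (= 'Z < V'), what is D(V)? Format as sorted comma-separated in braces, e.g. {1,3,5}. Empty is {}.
Answer: {5}

Derivation:
Constraint 1 (V < Z) on D(V)={3,5,6} D(Z)={2,3,4,5,6}: V {3,5,6}->{3,5}; Z {2,3,4,5,6}->{4,5,6}
Constraint 2 (Z < V) on D(Z)={4,5,6} D(V)={3,5}: Z {4,5,6}->{4}; V {3,5}->{5}
So after constraint 2: D(V) = {5}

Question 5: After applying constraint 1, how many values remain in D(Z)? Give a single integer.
Constraint 1 (V < Z) on D(V)={3,5,6} D(Z)={2,3,4,5,6}: V {3,5,6}->{3,5}; Z {2,3,4,5,6}->{4,5,6}
So after constraint 1: D(Z)={4,5,6}, size = 3

Answer: 3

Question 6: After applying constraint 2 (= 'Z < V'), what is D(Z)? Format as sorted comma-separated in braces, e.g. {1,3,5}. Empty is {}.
Answer: {4}

Derivation:
Constraint 1 (V < Z) on D(V)={3,5,6} D(Z)={2,3,4,5,6}: V {3,5,6}->{3,5}; Z {2,3,4,5,6}->{4,5,6}
Constraint 2 (Z < V) on D(Z)={4,5,6} D(V)={3,5}: Z {4,5,6}->{4}; V {3,5}->{5}
So after constraint 2: D(Z) = {4}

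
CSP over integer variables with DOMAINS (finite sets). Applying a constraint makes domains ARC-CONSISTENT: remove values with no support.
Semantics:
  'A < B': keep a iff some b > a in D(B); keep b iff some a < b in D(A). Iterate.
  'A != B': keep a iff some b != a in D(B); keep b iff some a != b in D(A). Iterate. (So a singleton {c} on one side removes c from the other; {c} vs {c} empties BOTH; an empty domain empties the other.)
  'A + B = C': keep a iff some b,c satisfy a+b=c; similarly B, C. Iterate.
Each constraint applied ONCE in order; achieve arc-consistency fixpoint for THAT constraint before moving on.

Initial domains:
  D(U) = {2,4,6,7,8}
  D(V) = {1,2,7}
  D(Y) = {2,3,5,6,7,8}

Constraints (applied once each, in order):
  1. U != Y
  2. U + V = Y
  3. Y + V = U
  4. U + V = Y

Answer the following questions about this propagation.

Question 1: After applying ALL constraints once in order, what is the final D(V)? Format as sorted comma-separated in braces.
Answer: {1,2}

Derivation:
Constraint 1 (U != Y) on D(U)={2,4,6,7,8} D(Y)={2,3,5,6,7,8}: no change
Constraint 2 (U + V = Y) on D(U)={2,4,6,7,8} D(V)={1,2,7} D(Y)={2,3,5,6,7,8}: U {2,4,6,7,8}->{2,4,6,7}; V {1,2,7}->{1,2}; Y {2,3,5,6,7,8}->{3,5,6,7,8}
Constraint 3 (Y + V = U) on D(Y)={3,5,6,7,8} D(V)={1,2} D(U)={2,4,6,7}: Y {3,5,6,7,8}->{3,5,6}; U {2,4,6,7}->{4,6,7}
Constraint 4 (U + V = Y) on D(U)={4,6,7} D(V)={1,2} D(Y)={3,5,6}: U {4,6,7}->{4}; Y {3,5,6}->{5,6}
So after all 4 constraints: D(V) = {1,2}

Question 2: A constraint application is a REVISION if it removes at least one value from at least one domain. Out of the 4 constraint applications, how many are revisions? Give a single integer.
Answer: 3

Derivation:
Constraint 1 (U != Y) on D(U)={2,4,6,7,8} D(Y)={2,3,5,6,7,8}: no change => not a revision
Constraint 2 (U + V = Y) on D(U)={2,4,6,7,8} D(V)={1,2,7} D(Y)={2,3,5,6,7,8}: U {2,4,6,7,8}->{2,4,6,7}; V {1,2,7}->{1,2}; Y {2,3,5,6,7,8}->{3,5,6,7,8} => REVISION
Constraint 3 (Y + V = U) on D(Y)={3,5,6,7,8} D(V)={1,2} D(U)={2,4,6,7}: Y {3,5,6,7,8}->{3,5,6}; U {2,4,6,7}->{4,6,7} => REVISION
Constraint 4 (U + V = Y) on D(U)={4,6,7} D(V)={1,2} D(Y)={3,5,6}: U {4,6,7}->{4}; Y {3,5,6}->{5,6} => REVISION
Total revisions = 3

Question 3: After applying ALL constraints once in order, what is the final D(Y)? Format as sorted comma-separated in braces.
Answer: {5,6}

Derivation:
Constraint 1 (U != Y) on D(U)={2,4,6,7,8} D(Y)={2,3,5,6,7,8}: no change
Constraint 2 (U + V = Y) on D(U)={2,4,6,7,8} D(V)={1,2,7} D(Y)={2,3,5,6,7,8}: U {2,4,6,7,8}->{2,4,6,7}; V {1,2,7}->{1,2}; Y {2,3,5,6,7,8}->{3,5,6,7,8}
Constraint 3 (Y + V = U) on D(Y)={3,5,6,7,8} D(V)={1,2} D(U)={2,4,6,7}: Y {3,5,6,7,8}->{3,5,6}; U {2,4,6,7}->{4,6,7}
Constraint 4 (U + V = Y) on D(U)={4,6,7} D(V)={1,2} D(Y)={3,5,6}: U {4,6,7}->{4}; Y {3,5,6}->{5,6}
So after all 4 constraints: D(Y) = {5,6}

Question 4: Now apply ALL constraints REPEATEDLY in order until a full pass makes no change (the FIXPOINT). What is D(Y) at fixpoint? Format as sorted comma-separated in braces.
Answer: {}

Derivation:
pass 0 (initial): D(Y)={2,3,5,6,7,8}
pass 1: U {2,4,6,7,8}->{4}; V {1,2,7}->{1,2}; Y {2,3,5,6,7,8}->{5,6}
pass 2: U {4}->{}; V {1,2}->{}; Y {5,6}->{}
pass 3: no change
Fixpoint after 3 passes: D(Y) = {}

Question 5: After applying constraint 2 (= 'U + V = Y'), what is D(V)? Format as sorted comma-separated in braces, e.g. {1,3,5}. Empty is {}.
Constraint 1 (U != Y) on D(U)={2,4,6,7,8} D(Y)={2,3,5,6,7,8}: no change
Constraint 2 (U + V = Y) on D(U)={2,4,6,7,8} D(V)={1,2,7} D(Y)={2,3,5,6,7,8}: U {2,4,6,7,8}->{2,4,6,7}; V {1,2,7}->{1,2}; Y {2,3,5,6,7,8}->{3,5,6,7,8}
So after constraint 2: D(V) = {1,2}

Answer: {1,2}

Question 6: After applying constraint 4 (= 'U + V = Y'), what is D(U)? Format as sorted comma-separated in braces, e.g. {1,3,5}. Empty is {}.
Constraint 1 (U != Y) on D(U)={2,4,6,7,8} D(Y)={2,3,5,6,7,8}: no change
Constraint 2 (U + V = Y) on D(U)={2,4,6,7,8} D(V)={1,2,7} D(Y)={2,3,5,6,7,8}: U {2,4,6,7,8}->{2,4,6,7}; V {1,2,7}->{1,2}; Y {2,3,5,6,7,8}->{3,5,6,7,8}
Constraint 3 (Y + V = U) on D(Y)={3,5,6,7,8} D(V)={1,2} D(U)={2,4,6,7}: Y {3,5,6,7,8}->{3,5,6}; U {2,4,6,7}->{4,6,7}
Constraint 4 (U + V = Y) on D(U)={4,6,7} D(V)={1,2} D(Y)={3,5,6}: U {4,6,7}->{4}; Y {3,5,6}->{5,6}
So after constraint 4: D(U) = {4}

Answer: {4}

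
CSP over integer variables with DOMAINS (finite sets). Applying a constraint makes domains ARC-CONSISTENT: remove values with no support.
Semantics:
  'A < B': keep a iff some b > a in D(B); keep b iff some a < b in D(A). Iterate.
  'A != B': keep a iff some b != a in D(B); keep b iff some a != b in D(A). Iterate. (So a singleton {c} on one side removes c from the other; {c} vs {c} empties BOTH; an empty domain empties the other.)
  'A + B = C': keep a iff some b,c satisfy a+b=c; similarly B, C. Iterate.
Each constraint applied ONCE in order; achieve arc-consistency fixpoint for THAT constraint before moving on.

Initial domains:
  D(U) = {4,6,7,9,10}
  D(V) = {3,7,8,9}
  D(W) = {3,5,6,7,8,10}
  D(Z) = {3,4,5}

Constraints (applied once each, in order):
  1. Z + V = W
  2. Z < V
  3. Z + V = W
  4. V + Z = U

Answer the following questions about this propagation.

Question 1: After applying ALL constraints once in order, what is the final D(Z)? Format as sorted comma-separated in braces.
Constraint 1 (Z + V = W) on D(Z)={3,4,5} D(V)={3,7,8,9} D(W)={3,5,6,7,8,10}: V {3,7,8,9}->{3,7}; W {3,5,6,7,8,10}->{6,7,8,10}
Constraint 2 (Z < V) on D(Z)={3,4,5} D(V)={3,7}: V {3,7}->{7}
Constraint 3 (Z + V = W) on D(Z)={3,4,5} D(V)={7} D(W)={6,7,8,10}: Z {3,4,5}->{3}; W {6,7,8,10}->{10}
Constraint 4 (V + Z = U) on D(V)={7} D(Z)={3} D(U)={4,6,7,9,10}: U {4,6,7,9,10}->{10}
So after all 4 constraints: D(Z) = {3}

Answer: {3}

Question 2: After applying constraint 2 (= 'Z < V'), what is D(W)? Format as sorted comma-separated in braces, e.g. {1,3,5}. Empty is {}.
Constraint 1 (Z + V = W) on D(Z)={3,4,5} D(V)={3,7,8,9} D(W)={3,5,6,7,8,10}: V {3,7,8,9}->{3,7}; W {3,5,6,7,8,10}->{6,7,8,10}
Constraint 2 (Z < V) on D(Z)={3,4,5} D(V)={3,7}: V {3,7}->{7}
So after constraint 2: D(W) = {6,7,8,10}

Answer: {6,7,8,10}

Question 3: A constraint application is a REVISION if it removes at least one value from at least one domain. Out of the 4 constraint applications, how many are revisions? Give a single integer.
Constraint 1 (Z + V = W) on D(Z)={3,4,5} D(V)={3,7,8,9} D(W)={3,5,6,7,8,10}: V {3,7,8,9}->{3,7}; W {3,5,6,7,8,10}->{6,7,8,10} => REVISION
Constraint 2 (Z < V) on D(Z)={3,4,5} D(V)={3,7}: V {3,7}->{7} => REVISION
Constraint 3 (Z + V = W) on D(Z)={3,4,5} D(V)={7} D(W)={6,7,8,10}: Z {3,4,5}->{3}; W {6,7,8,10}->{10} => REVISION
Constraint 4 (V + Z = U) on D(V)={7} D(Z)={3} D(U)={4,6,7,9,10}: U {4,6,7,9,10}->{10} => REVISION
Total revisions = 4

Answer: 4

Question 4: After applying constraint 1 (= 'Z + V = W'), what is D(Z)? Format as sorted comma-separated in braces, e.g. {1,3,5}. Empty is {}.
Constraint 1 (Z + V = W) on D(Z)={3,4,5} D(V)={3,7,8,9} D(W)={3,5,6,7,8,10}: V {3,7,8,9}->{3,7}; W {3,5,6,7,8,10}->{6,7,8,10}
So after constraint 1: D(Z) = {3,4,5}

Answer: {3,4,5}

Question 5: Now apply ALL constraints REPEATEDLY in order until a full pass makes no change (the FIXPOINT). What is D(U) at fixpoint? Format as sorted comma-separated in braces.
Answer: {10}

Derivation:
pass 0 (initial): D(U)={4,6,7,9,10}
pass 1: U {4,6,7,9,10}->{10}; V {3,7,8,9}->{7}; W {3,5,6,7,8,10}->{10}; Z {3,4,5}->{3}
pass 2: no change
Fixpoint after 2 passes: D(U) = {10}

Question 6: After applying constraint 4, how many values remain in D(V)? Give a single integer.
Constraint 1 (Z + V = W) on D(Z)={3,4,5} D(V)={3,7,8,9} D(W)={3,5,6,7,8,10}: V {3,7,8,9}->{3,7}; W {3,5,6,7,8,10}->{6,7,8,10}
Constraint 2 (Z < V) on D(Z)={3,4,5} D(V)={3,7}: V {3,7}->{7}
Constraint 3 (Z + V = W) on D(Z)={3,4,5} D(V)={7} D(W)={6,7,8,10}: Z {3,4,5}->{3}; W {6,7,8,10}->{10}
Constraint 4 (V + Z = U) on D(V)={7} D(Z)={3} D(U)={4,6,7,9,10}: U {4,6,7,9,10}->{10}
So after constraint 4: D(V)={7}, size = 1

Answer: 1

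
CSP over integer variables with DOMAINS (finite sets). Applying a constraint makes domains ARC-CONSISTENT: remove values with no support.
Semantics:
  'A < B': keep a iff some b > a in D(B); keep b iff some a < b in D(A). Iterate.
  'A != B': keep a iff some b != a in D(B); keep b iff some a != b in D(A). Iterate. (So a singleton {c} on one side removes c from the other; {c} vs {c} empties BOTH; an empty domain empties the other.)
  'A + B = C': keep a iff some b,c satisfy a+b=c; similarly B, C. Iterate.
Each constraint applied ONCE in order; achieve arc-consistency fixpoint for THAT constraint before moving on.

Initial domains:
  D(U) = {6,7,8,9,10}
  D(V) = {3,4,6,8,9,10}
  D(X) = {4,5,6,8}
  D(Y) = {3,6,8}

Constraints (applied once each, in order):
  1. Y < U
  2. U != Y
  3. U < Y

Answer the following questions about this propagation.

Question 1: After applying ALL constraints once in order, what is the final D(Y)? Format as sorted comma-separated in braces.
Answer: {8}

Derivation:
Constraint 1 (Y < U) on D(Y)={3,6,8} D(U)={6,7,8,9,10}: no change
Constraint 2 (U != Y) on D(U)={6,7,8,9,10} D(Y)={3,6,8}: no change
Constraint 3 (U < Y) on D(U)={6,7,8,9,10} D(Y)={3,6,8}: U {6,7,8,9,10}->{6,7}; Y {3,6,8}->{8}
So after all 3 constraints: D(Y) = {8}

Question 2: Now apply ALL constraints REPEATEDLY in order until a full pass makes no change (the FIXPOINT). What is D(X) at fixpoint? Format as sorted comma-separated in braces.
Answer: {4,5,6,8}

Derivation:
pass 0 (initial): D(X)={4,5,6,8}
pass 1: U {6,7,8,9,10}->{6,7}; Y {3,6,8}->{8}
pass 2: U {6,7}->{}; Y {8}->{}
pass 3: no change
Fixpoint after 3 passes: D(X) = {4,5,6,8}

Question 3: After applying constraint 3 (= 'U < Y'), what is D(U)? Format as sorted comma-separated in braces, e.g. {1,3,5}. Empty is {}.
Constraint 1 (Y < U) on D(Y)={3,6,8} D(U)={6,7,8,9,10}: no change
Constraint 2 (U != Y) on D(U)={6,7,8,9,10} D(Y)={3,6,8}: no change
Constraint 3 (U < Y) on D(U)={6,7,8,9,10} D(Y)={3,6,8}: U {6,7,8,9,10}->{6,7}; Y {3,6,8}->{8}
So after constraint 3: D(U) = {6,7}

Answer: {6,7}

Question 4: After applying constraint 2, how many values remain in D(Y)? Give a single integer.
Constraint 1 (Y < U) on D(Y)={3,6,8} D(U)={6,7,8,9,10}: no change
Constraint 2 (U != Y) on D(U)={6,7,8,9,10} D(Y)={3,6,8}: no change
So after constraint 2: D(Y)={3,6,8}, size = 3

Answer: 3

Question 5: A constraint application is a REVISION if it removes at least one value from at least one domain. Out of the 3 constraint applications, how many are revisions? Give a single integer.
Answer: 1

Derivation:
Constraint 1 (Y < U) on D(Y)={3,6,8} D(U)={6,7,8,9,10}: no change => not a revision
Constraint 2 (U != Y) on D(U)={6,7,8,9,10} D(Y)={3,6,8}: no change => not a revision
Constraint 3 (U < Y) on D(U)={6,7,8,9,10} D(Y)={3,6,8}: U {6,7,8,9,10}->{6,7}; Y {3,6,8}->{8} => REVISION
Total revisions = 1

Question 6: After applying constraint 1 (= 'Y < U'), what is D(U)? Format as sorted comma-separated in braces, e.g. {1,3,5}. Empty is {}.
Constraint 1 (Y < U) on D(Y)={3,6,8} D(U)={6,7,8,9,10}: no change
So after constraint 1: D(U) = {6,7,8,9,10}

Answer: {6,7,8,9,10}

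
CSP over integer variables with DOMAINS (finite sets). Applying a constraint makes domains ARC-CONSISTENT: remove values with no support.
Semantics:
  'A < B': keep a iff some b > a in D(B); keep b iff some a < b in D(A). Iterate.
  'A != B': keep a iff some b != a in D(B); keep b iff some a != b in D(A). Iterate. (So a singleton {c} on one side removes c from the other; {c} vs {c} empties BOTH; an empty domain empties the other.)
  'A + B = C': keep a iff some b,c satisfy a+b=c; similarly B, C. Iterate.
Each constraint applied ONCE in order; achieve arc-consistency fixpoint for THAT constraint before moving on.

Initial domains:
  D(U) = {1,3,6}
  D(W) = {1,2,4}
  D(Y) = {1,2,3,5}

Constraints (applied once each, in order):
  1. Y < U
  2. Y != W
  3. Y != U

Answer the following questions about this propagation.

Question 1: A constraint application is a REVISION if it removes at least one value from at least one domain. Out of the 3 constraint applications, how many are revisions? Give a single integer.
Constraint 1 (Y < U) on D(Y)={1,2,3,5} D(U)={1,3,6}: U {1,3,6}->{3,6} => REVISION
Constraint 2 (Y != W) on D(Y)={1,2,3,5} D(W)={1,2,4}: no change => not a revision
Constraint 3 (Y != U) on D(Y)={1,2,3,5} D(U)={3,6}: no change => not a revision
Total revisions = 1

Answer: 1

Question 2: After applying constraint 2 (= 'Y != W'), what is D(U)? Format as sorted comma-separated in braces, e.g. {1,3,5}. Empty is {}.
Answer: {3,6}

Derivation:
Constraint 1 (Y < U) on D(Y)={1,2,3,5} D(U)={1,3,6}: U {1,3,6}->{3,6}
Constraint 2 (Y != W) on D(Y)={1,2,3,5} D(W)={1,2,4}: no change
So after constraint 2: D(U) = {3,6}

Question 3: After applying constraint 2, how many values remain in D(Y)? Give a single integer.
Answer: 4

Derivation:
Constraint 1 (Y < U) on D(Y)={1,2,3,5} D(U)={1,3,6}: U {1,3,6}->{3,6}
Constraint 2 (Y != W) on D(Y)={1,2,3,5} D(W)={1,2,4}: no change
So after constraint 2: D(Y)={1,2,3,5}, size = 4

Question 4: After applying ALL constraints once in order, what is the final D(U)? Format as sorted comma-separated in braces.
Constraint 1 (Y < U) on D(Y)={1,2,3,5} D(U)={1,3,6}: U {1,3,6}->{3,6}
Constraint 2 (Y != W) on D(Y)={1,2,3,5} D(W)={1,2,4}: no change
Constraint 3 (Y != U) on D(Y)={1,2,3,5} D(U)={3,6}: no change
So after all 3 constraints: D(U) = {3,6}

Answer: {3,6}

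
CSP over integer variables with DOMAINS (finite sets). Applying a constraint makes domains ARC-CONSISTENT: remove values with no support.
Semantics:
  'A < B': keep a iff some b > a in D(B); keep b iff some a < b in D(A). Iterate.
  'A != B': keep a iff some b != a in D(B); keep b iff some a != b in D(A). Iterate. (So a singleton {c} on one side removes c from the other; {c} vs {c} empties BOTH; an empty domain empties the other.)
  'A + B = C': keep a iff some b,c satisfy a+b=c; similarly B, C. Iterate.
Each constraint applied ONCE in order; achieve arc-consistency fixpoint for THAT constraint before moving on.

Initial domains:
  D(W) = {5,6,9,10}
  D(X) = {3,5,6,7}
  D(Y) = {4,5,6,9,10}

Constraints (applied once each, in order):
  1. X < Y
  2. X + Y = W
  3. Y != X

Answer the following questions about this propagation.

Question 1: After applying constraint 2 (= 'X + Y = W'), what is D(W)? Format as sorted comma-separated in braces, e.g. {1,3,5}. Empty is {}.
Answer: {9,10}

Derivation:
Constraint 1 (X < Y) on D(X)={3,5,6,7} D(Y)={4,5,6,9,10}: no change
Constraint 2 (X + Y = W) on D(X)={3,5,6,7} D(Y)={4,5,6,9,10} D(W)={5,6,9,10}: X {3,5,6,7}->{3,5,6}; Y {4,5,6,9,10}->{4,5,6}; W {5,6,9,10}->{9,10}
So after constraint 2: D(W) = {9,10}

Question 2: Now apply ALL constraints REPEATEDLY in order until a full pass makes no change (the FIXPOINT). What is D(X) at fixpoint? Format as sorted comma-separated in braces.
pass 0 (initial): D(X)={3,5,6,7}
pass 1: W {5,6,9,10}->{9,10}; X {3,5,6,7}->{3,5,6}; Y {4,5,6,9,10}->{4,5,6}
pass 2: X {3,5,6}->{3,5}
pass 3: no change
Fixpoint after 3 passes: D(X) = {3,5}

Answer: {3,5}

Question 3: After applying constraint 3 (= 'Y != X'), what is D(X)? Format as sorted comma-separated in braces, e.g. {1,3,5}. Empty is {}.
Constraint 1 (X < Y) on D(X)={3,5,6,7} D(Y)={4,5,6,9,10}: no change
Constraint 2 (X + Y = W) on D(X)={3,5,6,7} D(Y)={4,5,6,9,10} D(W)={5,6,9,10}: X {3,5,6,7}->{3,5,6}; Y {4,5,6,9,10}->{4,5,6}; W {5,6,9,10}->{9,10}
Constraint 3 (Y != X) on D(Y)={4,5,6} D(X)={3,5,6}: no change
So after constraint 3: D(X) = {3,5,6}

Answer: {3,5,6}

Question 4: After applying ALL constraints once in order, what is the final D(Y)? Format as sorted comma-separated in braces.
Answer: {4,5,6}

Derivation:
Constraint 1 (X < Y) on D(X)={3,5,6,7} D(Y)={4,5,6,9,10}: no change
Constraint 2 (X + Y = W) on D(X)={3,5,6,7} D(Y)={4,5,6,9,10} D(W)={5,6,9,10}: X {3,5,6,7}->{3,5,6}; Y {4,5,6,9,10}->{4,5,6}; W {5,6,9,10}->{9,10}
Constraint 3 (Y != X) on D(Y)={4,5,6} D(X)={3,5,6}: no change
So after all 3 constraints: D(Y) = {4,5,6}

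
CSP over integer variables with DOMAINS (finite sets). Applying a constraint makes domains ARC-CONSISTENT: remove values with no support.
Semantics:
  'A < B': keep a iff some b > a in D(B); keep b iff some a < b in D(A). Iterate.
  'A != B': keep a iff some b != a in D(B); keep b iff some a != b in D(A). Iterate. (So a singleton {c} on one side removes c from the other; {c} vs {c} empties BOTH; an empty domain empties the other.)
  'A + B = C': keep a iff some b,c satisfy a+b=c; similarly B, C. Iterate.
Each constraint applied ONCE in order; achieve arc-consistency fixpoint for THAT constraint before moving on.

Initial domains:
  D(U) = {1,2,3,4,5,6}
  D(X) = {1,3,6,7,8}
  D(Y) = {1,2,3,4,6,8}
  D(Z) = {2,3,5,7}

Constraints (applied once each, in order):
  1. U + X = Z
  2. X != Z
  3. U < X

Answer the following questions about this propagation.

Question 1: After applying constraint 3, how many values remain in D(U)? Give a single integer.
Constraint 1 (U + X = Z) on D(U)={1,2,3,4,5,6} D(X)={1,3,6,7,8} D(Z)={2,3,5,7}: U {1,2,3,4,5,6}->{1,2,4,6}; X {1,3,6,7,8}->{1,3,6}
Constraint 2 (X != Z) on D(X)={1,3,6} D(Z)={2,3,5,7}: no change
Constraint 3 (U < X) on D(U)={1,2,4,6} D(X)={1,3,6}: U {1,2,4,6}->{1,2,4}; X {1,3,6}->{3,6}
So after constraint 3: D(U)={1,2,4}, size = 3

Answer: 3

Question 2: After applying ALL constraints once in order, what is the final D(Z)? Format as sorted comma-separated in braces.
Constraint 1 (U + X = Z) on D(U)={1,2,3,4,5,6} D(X)={1,3,6,7,8} D(Z)={2,3,5,7}: U {1,2,3,4,5,6}->{1,2,4,6}; X {1,3,6,7,8}->{1,3,6}
Constraint 2 (X != Z) on D(X)={1,3,6} D(Z)={2,3,5,7}: no change
Constraint 3 (U < X) on D(U)={1,2,4,6} D(X)={1,3,6}: U {1,2,4,6}->{1,2,4}; X {1,3,6}->{3,6}
So after all 3 constraints: D(Z) = {2,3,5,7}

Answer: {2,3,5,7}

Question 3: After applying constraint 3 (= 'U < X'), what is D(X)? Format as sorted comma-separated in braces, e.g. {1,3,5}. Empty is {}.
Answer: {3,6}

Derivation:
Constraint 1 (U + X = Z) on D(U)={1,2,3,4,5,6} D(X)={1,3,6,7,8} D(Z)={2,3,5,7}: U {1,2,3,4,5,6}->{1,2,4,6}; X {1,3,6,7,8}->{1,3,6}
Constraint 2 (X != Z) on D(X)={1,3,6} D(Z)={2,3,5,7}: no change
Constraint 3 (U < X) on D(U)={1,2,4,6} D(X)={1,3,6}: U {1,2,4,6}->{1,2,4}; X {1,3,6}->{3,6}
So after constraint 3: D(X) = {3,6}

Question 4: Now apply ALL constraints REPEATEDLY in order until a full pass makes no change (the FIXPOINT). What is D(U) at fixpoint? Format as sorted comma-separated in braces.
Answer: {1,2,4}

Derivation:
pass 0 (initial): D(U)={1,2,3,4,5,6}
pass 1: U {1,2,3,4,5,6}->{1,2,4}; X {1,3,6,7,8}->{3,6}
pass 2: Z {2,3,5,7}->{5,7}
pass 3: no change
Fixpoint after 3 passes: D(U) = {1,2,4}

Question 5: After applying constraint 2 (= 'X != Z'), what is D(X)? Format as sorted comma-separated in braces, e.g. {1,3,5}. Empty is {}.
Answer: {1,3,6}

Derivation:
Constraint 1 (U + X = Z) on D(U)={1,2,3,4,5,6} D(X)={1,3,6,7,8} D(Z)={2,3,5,7}: U {1,2,3,4,5,6}->{1,2,4,6}; X {1,3,6,7,8}->{1,3,6}
Constraint 2 (X != Z) on D(X)={1,3,6} D(Z)={2,3,5,7}: no change
So after constraint 2: D(X) = {1,3,6}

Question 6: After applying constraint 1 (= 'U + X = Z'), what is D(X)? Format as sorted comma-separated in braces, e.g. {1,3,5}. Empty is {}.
Constraint 1 (U + X = Z) on D(U)={1,2,3,4,5,6} D(X)={1,3,6,7,8} D(Z)={2,3,5,7}: U {1,2,3,4,5,6}->{1,2,4,6}; X {1,3,6,7,8}->{1,3,6}
So after constraint 1: D(X) = {1,3,6}

Answer: {1,3,6}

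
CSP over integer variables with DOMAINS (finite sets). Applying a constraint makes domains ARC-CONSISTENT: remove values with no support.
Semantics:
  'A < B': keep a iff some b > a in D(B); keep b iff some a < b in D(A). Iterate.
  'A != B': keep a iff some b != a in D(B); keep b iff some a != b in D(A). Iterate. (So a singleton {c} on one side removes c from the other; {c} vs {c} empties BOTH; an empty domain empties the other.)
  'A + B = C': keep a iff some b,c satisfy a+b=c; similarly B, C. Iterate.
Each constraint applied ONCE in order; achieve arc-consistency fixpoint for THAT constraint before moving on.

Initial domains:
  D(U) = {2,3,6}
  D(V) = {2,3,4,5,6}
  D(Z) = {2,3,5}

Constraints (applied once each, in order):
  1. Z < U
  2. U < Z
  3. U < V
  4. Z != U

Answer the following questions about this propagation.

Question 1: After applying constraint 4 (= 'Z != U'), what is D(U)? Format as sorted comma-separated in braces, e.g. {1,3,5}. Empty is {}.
Constraint 1 (Z < U) on D(Z)={2,3,5} D(U)={2,3,6}: U {2,3,6}->{3,6}
Constraint 2 (U < Z) on D(U)={3,6} D(Z)={2,3,5}: U {3,6}->{3}; Z {2,3,5}->{5}
Constraint 3 (U < V) on D(U)={3} D(V)={2,3,4,5,6}: V {2,3,4,5,6}->{4,5,6}
Constraint 4 (Z != U) on D(Z)={5} D(U)={3}: no change
So after constraint 4: D(U) = {3}

Answer: {3}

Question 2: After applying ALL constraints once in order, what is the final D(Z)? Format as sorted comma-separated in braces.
Constraint 1 (Z < U) on D(Z)={2,3,5} D(U)={2,3,6}: U {2,3,6}->{3,6}
Constraint 2 (U < Z) on D(U)={3,6} D(Z)={2,3,5}: U {3,6}->{3}; Z {2,3,5}->{5}
Constraint 3 (U < V) on D(U)={3} D(V)={2,3,4,5,6}: V {2,3,4,5,6}->{4,5,6}
Constraint 4 (Z != U) on D(Z)={5} D(U)={3}: no change
So after all 4 constraints: D(Z) = {5}

Answer: {5}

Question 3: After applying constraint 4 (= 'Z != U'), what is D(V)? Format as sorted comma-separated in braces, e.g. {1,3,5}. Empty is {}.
Constraint 1 (Z < U) on D(Z)={2,3,5} D(U)={2,3,6}: U {2,3,6}->{3,6}
Constraint 2 (U < Z) on D(U)={3,6} D(Z)={2,3,5}: U {3,6}->{3}; Z {2,3,5}->{5}
Constraint 3 (U < V) on D(U)={3} D(V)={2,3,4,5,6}: V {2,3,4,5,6}->{4,5,6}
Constraint 4 (Z != U) on D(Z)={5} D(U)={3}: no change
So after constraint 4: D(V) = {4,5,6}

Answer: {4,5,6}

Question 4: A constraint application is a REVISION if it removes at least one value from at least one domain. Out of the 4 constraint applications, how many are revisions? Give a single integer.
Constraint 1 (Z < U) on D(Z)={2,3,5} D(U)={2,3,6}: U {2,3,6}->{3,6} => REVISION
Constraint 2 (U < Z) on D(U)={3,6} D(Z)={2,3,5}: U {3,6}->{3}; Z {2,3,5}->{5} => REVISION
Constraint 3 (U < V) on D(U)={3} D(V)={2,3,4,5,6}: V {2,3,4,5,6}->{4,5,6} => REVISION
Constraint 4 (Z != U) on D(Z)={5} D(U)={3}: no change => not a revision
Total revisions = 3

Answer: 3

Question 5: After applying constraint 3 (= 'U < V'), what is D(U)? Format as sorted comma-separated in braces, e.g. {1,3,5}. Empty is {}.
Answer: {3}

Derivation:
Constraint 1 (Z < U) on D(Z)={2,3,5} D(U)={2,3,6}: U {2,3,6}->{3,6}
Constraint 2 (U < Z) on D(U)={3,6} D(Z)={2,3,5}: U {3,6}->{3}; Z {2,3,5}->{5}
Constraint 3 (U < V) on D(U)={3} D(V)={2,3,4,5,6}: V {2,3,4,5,6}->{4,5,6}
So after constraint 3: D(U) = {3}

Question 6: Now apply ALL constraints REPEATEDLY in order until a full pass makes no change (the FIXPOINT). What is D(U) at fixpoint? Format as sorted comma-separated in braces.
Answer: {}

Derivation:
pass 0 (initial): D(U)={2,3,6}
pass 1: U {2,3,6}->{3}; V {2,3,4,5,6}->{4,5,6}; Z {2,3,5}->{5}
pass 2: U {3}->{}; V {4,5,6}->{}; Z {5}->{}
pass 3: no change
Fixpoint after 3 passes: D(U) = {}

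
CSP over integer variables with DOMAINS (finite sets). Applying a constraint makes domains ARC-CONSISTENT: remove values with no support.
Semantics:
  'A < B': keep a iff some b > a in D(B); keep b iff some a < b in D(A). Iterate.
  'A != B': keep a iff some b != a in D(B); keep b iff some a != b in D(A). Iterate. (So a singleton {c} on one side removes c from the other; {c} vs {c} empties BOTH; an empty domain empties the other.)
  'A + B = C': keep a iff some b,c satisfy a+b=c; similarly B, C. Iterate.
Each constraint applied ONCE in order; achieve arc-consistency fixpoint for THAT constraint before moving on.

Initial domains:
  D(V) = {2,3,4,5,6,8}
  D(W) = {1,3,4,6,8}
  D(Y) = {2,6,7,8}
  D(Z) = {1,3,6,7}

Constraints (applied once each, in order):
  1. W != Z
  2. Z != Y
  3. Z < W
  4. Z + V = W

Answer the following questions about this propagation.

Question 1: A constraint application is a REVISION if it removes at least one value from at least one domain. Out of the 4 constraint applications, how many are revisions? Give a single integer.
Constraint 1 (W != Z) on D(W)={1,3,4,6,8} D(Z)={1,3,6,7}: no change => not a revision
Constraint 2 (Z != Y) on D(Z)={1,3,6,7} D(Y)={2,6,7,8}: no change => not a revision
Constraint 3 (Z < W) on D(Z)={1,3,6,7} D(W)={1,3,4,6,8}: W {1,3,4,6,8}->{3,4,6,8} => REVISION
Constraint 4 (Z + V = W) on D(Z)={1,3,6,7} D(V)={2,3,4,5,6,8} D(W)={3,4,6,8}: Z {1,3,6,7}->{1,3,6}; V {2,3,4,5,6,8}->{2,3,5} => REVISION
Total revisions = 2

Answer: 2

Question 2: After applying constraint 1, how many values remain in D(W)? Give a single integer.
Answer: 5

Derivation:
Constraint 1 (W != Z) on D(W)={1,3,4,6,8} D(Z)={1,3,6,7}: no change
So after constraint 1: D(W)={1,3,4,6,8}, size = 5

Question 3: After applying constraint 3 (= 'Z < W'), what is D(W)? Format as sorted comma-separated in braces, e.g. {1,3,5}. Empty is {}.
Constraint 1 (W != Z) on D(W)={1,3,4,6,8} D(Z)={1,3,6,7}: no change
Constraint 2 (Z != Y) on D(Z)={1,3,6,7} D(Y)={2,6,7,8}: no change
Constraint 3 (Z < W) on D(Z)={1,3,6,7} D(W)={1,3,4,6,8}: W {1,3,4,6,8}->{3,4,6,8}
So after constraint 3: D(W) = {3,4,6,8}

Answer: {3,4,6,8}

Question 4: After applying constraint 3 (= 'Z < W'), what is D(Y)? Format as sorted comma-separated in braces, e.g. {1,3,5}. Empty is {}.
Answer: {2,6,7,8}

Derivation:
Constraint 1 (W != Z) on D(W)={1,3,4,6,8} D(Z)={1,3,6,7}: no change
Constraint 2 (Z != Y) on D(Z)={1,3,6,7} D(Y)={2,6,7,8}: no change
Constraint 3 (Z < W) on D(Z)={1,3,6,7} D(W)={1,3,4,6,8}: W {1,3,4,6,8}->{3,4,6,8}
So after constraint 3: D(Y) = {2,6,7,8}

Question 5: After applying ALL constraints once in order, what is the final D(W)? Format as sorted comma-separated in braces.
Constraint 1 (W != Z) on D(W)={1,3,4,6,8} D(Z)={1,3,6,7}: no change
Constraint 2 (Z != Y) on D(Z)={1,3,6,7} D(Y)={2,6,7,8}: no change
Constraint 3 (Z < W) on D(Z)={1,3,6,7} D(W)={1,3,4,6,8}: W {1,3,4,6,8}->{3,4,6,8}
Constraint 4 (Z + V = W) on D(Z)={1,3,6,7} D(V)={2,3,4,5,6,8} D(W)={3,4,6,8}: Z {1,3,6,7}->{1,3,6}; V {2,3,4,5,6,8}->{2,3,5}
So after all 4 constraints: D(W) = {3,4,6,8}

Answer: {3,4,6,8}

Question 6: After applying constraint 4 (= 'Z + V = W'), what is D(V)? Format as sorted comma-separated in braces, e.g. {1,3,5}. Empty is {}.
Constraint 1 (W != Z) on D(W)={1,3,4,6,8} D(Z)={1,3,6,7}: no change
Constraint 2 (Z != Y) on D(Z)={1,3,6,7} D(Y)={2,6,7,8}: no change
Constraint 3 (Z < W) on D(Z)={1,3,6,7} D(W)={1,3,4,6,8}: W {1,3,4,6,8}->{3,4,6,8}
Constraint 4 (Z + V = W) on D(Z)={1,3,6,7} D(V)={2,3,4,5,6,8} D(W)={3,4,6,8}: Z {1,3,6,7}->{1,3,6}; V {2,3,4,5,6,8}->{2,3,5}
So after constraint 4: D(V) = {2,3,5}

Answer: {2,3,5}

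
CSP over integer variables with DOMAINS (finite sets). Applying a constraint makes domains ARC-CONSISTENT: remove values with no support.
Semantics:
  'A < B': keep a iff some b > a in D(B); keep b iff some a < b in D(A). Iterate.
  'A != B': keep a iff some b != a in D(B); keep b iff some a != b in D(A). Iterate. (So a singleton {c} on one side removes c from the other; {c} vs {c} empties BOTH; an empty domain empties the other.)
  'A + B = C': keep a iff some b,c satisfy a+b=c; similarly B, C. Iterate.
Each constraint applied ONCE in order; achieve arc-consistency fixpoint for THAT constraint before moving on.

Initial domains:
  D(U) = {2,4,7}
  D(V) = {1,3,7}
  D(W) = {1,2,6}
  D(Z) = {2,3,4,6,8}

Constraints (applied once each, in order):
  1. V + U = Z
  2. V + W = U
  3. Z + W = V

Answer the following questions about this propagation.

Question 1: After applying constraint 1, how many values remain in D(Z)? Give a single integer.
Constraint 1 (V + U = Z) on D(V)={1,3,7} D(U)={2,4,7} D(Z)={2,3,4,6,8}: V {1,3,7}->{1}; U {2,4,7}->{2,7}; Z {2,3,4,6,8}->{3,8}
So after constraint 1: D(Z)={3,8}, size = 2

Answer: 2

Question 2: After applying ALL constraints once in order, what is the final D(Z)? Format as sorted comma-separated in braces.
Answer: {}

Derivation:
Constraint 1 (V + U = Z) on D(V)={1,3,7} D(U)={2,4,7} D(Z)={2,3,4,6,8}: V {1,3,7}->{1}; U {2,4,7}->{2,7}; Z {2,3,4,6,8}->{3,8}
Constraint 2 (V + W = U) on D(V)={1} D(W)={1,2,6} D(U)={2,7}: W {1,2,6}->{1,6}
Constraint 3 (Z + W = V) on D(Z)={3,8} D(W)={1,6} D(V)={1}: Z {3,8}->{}; W {1,6}->{}; V {1}->{}
So after all 3 constraints: D(Z) = {}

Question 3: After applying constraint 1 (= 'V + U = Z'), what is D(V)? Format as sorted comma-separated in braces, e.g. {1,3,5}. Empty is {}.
Answer: {1}

Derivation:
Constraint 1 (V + U = Z) on D(V)={1,3,7} D(U)={2,4,7} D(Z)={2,3,4,6,8}: V {1,3,7}->{1}; U {2,4,7}->{2,7}; Z {2,3,4,6,8}->{3,8}
So after constraint 1: D(V) = {1}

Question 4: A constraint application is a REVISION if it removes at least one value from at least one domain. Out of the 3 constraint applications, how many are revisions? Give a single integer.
Constraint 1 (V + U = Z) on D(V)={1,3,7} D(U)={2,4,7} D(Z)={2,3,4,6,8}: V {1,3,7}->{1}; U {2,4,7}->{2,7}; Z {2,3,4,6,8}->{3,8} => REVISION
Constraint 2 (V + W = U) on D(V)={1} D(W)={1,2,6} D(U)={2,7}: W {1,2,6}->{1,6} => REVISION
Constraint 3 (Z + W = V) on D(Z)={3,8} D(W)={1,6} D(V)={1}: Z {3,8}->{}; W {1,6}->{}; V {1}->{} => REVISION
Total revisions = 3

Answer: 3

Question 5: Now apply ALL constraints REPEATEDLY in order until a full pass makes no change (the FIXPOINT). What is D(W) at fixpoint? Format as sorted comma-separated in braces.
pass 0 (initial): D(W)={1,2,6}
pass 1: U {2,4,7}->{2,7}; V {1,3,7}->{}; W {1,2,6}->{}; Z {2,3,4,6,8}->{}
pass 2: U {2,7}->{}
pass 3: no change
Fixpoint after 3 passes: D(W) = {}

Answer: {}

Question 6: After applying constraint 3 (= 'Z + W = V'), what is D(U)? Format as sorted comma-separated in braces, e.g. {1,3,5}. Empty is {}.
Constraint 1 (V + U = Z) on D(V)={1,3,7} D(U)={2,4,7} D(Z)={2,3,4,6,8}: V {1,3,7}->{1}; U {2,4,7}->{2,7}; Z {2,3,4,6,8}->{3,8}
Constraint 2 (V + W = U) on D(V)={1} D(W)={1,2,6} D(U)={2,7}: W {1,2,6}->{1,6}
Constraint 3 (Z + W = V) on D(Z)={3,8} D(W)={1,6} D(V)={1}: Z {3,8}->{}; W {1,6}->{}; V {1}->{}
So after constraint 3: D(U) = {2,7}

Answer: {2,7}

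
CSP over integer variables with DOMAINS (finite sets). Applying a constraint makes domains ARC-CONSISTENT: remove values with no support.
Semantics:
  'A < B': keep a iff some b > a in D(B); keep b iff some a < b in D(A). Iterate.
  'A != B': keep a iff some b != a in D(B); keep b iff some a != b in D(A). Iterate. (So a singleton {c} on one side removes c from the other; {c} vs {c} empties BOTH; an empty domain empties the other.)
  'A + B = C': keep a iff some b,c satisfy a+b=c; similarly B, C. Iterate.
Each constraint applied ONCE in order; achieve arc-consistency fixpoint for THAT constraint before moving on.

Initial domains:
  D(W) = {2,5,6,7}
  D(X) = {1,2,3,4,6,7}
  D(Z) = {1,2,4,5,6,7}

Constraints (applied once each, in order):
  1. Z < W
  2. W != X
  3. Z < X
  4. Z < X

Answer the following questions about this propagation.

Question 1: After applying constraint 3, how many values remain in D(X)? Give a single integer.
Answer: 5

Derivation:
Constraint 1 (Z < W) on D(Z)={1,2,4,5,6,7} D(W)={2,5,6,7}: Z {1,2,4,5,6,7}->{1,2,4,5,6}
Constraint 2 (W != X) on D(W)={2,5,6,7} D(X)={1,2,3,4,6,7}: no change
Constraint 3 (Z < X) on D(Z)={1,2,4,5,6} D(X)={1,2,3,4,6,7}: X {1,2,3,4,6,7}->{2,3,4,6,7}
So after constraint 3: D(X)={2,3,4,6,7}, size = 5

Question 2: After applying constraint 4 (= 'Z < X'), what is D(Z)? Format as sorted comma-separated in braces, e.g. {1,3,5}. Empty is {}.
Constraint 1 (Z < W) on D(Z)={1,2,4,5,6,7} D(W)={2,5,6,7}: Z {1,2,4,5,6,7}->{1,2,4,5,6}
Constraint 2 (W != X) on D(W)={2,5,6,7} D(X)={1,2,3,4,6,7}: no change
Constraint 3 (Z < X) on D(Z)={1,2,4,5,6} D(X)={1,2,3,4,6,7}: X {1,2,3,4,6,7}->{2,3,4,6,7}
Constraint 4 (Z < X) on D(Z)={1,2,4,5,6} D(X)={2,3,4,6,7}: no change
So after constraint 4: D(Z) = {1,2,4,5,6}

Answer: {1,2,4,5,6}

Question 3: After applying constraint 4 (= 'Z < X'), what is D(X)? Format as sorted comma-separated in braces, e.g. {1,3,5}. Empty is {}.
Answer: {2,3,4,6,7}

Derivation:
Constraint 1 (Z < W) on D(Z)={1,2,4,5,6,7} D(W)={2,5,6,7}: Z {1,2,4,5,6,7}->{1,2,4,5,6}
Constraint 2 (W != X) on D(W)={2,5,6,7} D(X)={1,2,3,4,6,7}: no change
Constraint 3 (Z < X) on D(Z)={1,2,4,5,6} D(X)={1,2,3,4,6,7}: X {1,2,3,4,6,7}->{2,3,4,6,7}
Constraint 4 (Z < X) on D(Z)={1,2,4,5,6} D(X)={2,3,4,6,7}: no change
So after constraint 4: D(X) = {2,3,4,6,7}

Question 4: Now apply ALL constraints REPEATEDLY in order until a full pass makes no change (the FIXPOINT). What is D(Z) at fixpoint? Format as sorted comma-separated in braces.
pass 0 (initial): D(Z)={1,2,4,5,6,7}
pass 1: X {1,2,3,4,6,7}->{2,3,4,6,7}; Z {1,2,4,5,6,7}->{1,2,4,5,6}
pass 2: no change
Fixpoint after 2 passes: D(Z) = {1,2,4,5,6}

Answer: {1,2,4,5,6}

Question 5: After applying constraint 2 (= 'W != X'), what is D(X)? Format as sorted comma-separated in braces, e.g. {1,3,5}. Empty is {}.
Constraint 1 (Z < W) on D(Z)={1,2,4,5,6,7} D(W)={2,5,6,7}: Z {1,2,4,5,6,7}->{1,2,4,5,6}
Constraint 2 (W != X) on D(W)={2,5,6,7} D(X)={1,2,3,4,6,7}: no change
So after constraint 2: D(X) = {1,2,3,4,6,7}

Answer: {1,2,3,4,6,7}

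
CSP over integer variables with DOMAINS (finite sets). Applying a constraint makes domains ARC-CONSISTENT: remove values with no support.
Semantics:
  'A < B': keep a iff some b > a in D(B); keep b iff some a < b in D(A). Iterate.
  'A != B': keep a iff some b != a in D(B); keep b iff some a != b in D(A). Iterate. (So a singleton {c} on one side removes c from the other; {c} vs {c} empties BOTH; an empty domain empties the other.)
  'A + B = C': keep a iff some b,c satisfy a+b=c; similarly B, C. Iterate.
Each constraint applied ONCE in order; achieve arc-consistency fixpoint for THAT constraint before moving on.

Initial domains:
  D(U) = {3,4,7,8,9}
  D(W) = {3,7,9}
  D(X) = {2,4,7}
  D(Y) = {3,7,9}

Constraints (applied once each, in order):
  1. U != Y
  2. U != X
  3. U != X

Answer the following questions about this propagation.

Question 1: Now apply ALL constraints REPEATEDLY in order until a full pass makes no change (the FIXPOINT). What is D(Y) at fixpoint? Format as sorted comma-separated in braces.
Answer: {3,7,9}

Derivation:
pass 0 (initial): D(Y)={3,7,9}
pass 1: no change
Fixpoint after 1 passes: D(Y) = {3,7,9}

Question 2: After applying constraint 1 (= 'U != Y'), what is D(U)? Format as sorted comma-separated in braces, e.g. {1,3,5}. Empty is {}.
Constraint 1 (U != Y) on D(U)={3,4,7,8,9} D(Y)={3,7,9}: no change
So after constraint 1: D(U) = {3,4,7,8,9}

Answer: {3,4,7,8,9}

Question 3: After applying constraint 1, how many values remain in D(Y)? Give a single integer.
Constraint 1 (U != Y) on D(U)={3,4,7,8,9} D(Y)={3,7,9}: no change
So after constraint 1: D(Y)={3,7,9}, size = 3

Answer: 3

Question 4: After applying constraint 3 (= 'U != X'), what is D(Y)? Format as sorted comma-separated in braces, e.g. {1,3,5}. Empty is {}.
Constraint 1 (U != Y) on D(U)={3,4,7,8,9} D(Y)={3,7,9}: no change
Constraint 2 (U != X) on D(U)={3,4,7,8,9} D(X)={2,4,7}: no change
Constraint 3 (U != X) on D(U)={3,4,7,8,9} D(X)={2,4,7}: no change
So after constraint 3: D(Y) = {3,7,9}

Answer: {3,7,9}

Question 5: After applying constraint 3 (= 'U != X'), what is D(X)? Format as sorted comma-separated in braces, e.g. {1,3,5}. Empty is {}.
Answer: {2,4,7}

Derivation:
Constraint 1 (U != Y) on D(U)={3,4,7,8,9} D(Y)={3,7,9}: no change
Constraint 2 (U != X) on D(U)={3,4,7,8,9} D(X)={2,4,7}: no change
Constraint 3 (U != X) on D(U)={3,4,7,8,9} D(X)={2,4,7}: no change
So after constraint 3: D(X) = {2,4,7}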